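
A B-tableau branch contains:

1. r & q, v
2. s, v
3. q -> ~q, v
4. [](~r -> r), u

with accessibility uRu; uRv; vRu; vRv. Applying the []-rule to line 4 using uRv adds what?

~r -> r, v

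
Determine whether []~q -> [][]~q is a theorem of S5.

Yes, valid

Tableau for the negation ~([]~q -> [][]~q):
1. ~([]~q -> [][]~q), 0
2. []~q, 0   [~->-rule on 1]
3. ~[][]~q, 0   [~->-rule on 1]
4. ~q, 0   [[]-rule on 2 via 0R0]
5. ~[]~q, 1   [~[]-rule on 3: fresh world 1, 0R1]
6. ~q, 1   [[]-rule on 2 via 0R1]
7. q, 2   [~[]-rule on 5: fresh world 2, 1R2]
8. ~q, 2   [[]-rule on 2 via 0R2]
Accessibility: 0R0, 0R1, 0R2, 1R0, 1R1, 1R2, 2R0, 2R1, 2R2
Branch closes: q and ~q both at 2.
Every branch of the negation's tableau closes; the branch above is one of them.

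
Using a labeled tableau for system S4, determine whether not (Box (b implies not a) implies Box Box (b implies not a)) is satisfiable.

No, unsatisfiable

1. not (Box (b implies not a) implies Box Box (b implies not a)), u
2. Box (b implies not a), u
3. not Box Box (b implies not a), u
4. b implies not a, u
5. not a, u
6. not Box (b implies not a), v
7. b implies not a, v
8. not a, v
9. not (b implies not a), w
10. b, w
11. a, w
12. b implies not a, w
13. not a, w
Accessibility: uRu, uRv, uRw, vRv, vRw, wRw
Branch closes: a and not a both at w.
(One branch shown.) All branches close.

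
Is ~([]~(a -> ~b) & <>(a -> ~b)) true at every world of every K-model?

Valid in K

Tableau for the negation []~(a -> ~b) & <>(a -> ~b):
1. []~(a -> ~b) & <>(a -> ~b), 0
2. []~(a -> ~b), 0   [&-rule on 1]
3. <>(a -> ~b), 0   [&-rule on 1]
4. a -> ~b, 1   [<>-rule on 3: fresh world 1, 0R1]
5. ~(a -> ~b), 1   [[]-rule on 2 via 0R1]
6. a, 1   [~->-rule on 5]
7. b, 1   [~->-rule on 5]
8. ~b, 1   [->-rule on 4 (branches; this branch)]
Accessibility: 0R1
Branch closes: b and ~b both at 1.
All branches of the negation close; one closing branch shown above.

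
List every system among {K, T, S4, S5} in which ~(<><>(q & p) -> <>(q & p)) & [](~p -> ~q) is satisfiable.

K, T

S4-tableau for the formula:
1. ~(<><>(q & p) -> <>(q & p)) & [](~p -> ~q), w0
2. ~(<><>(q & p) -> <>(q & p)), w0   [&-rule on 1]
3. [](~p -> ~q), w0   [&-rule on 1]
4. <><>(q & p), w0   [~->-rule on 2]
5. ~<>(q & p), w0   [~->-rule on 2]
6. ~p -> ~q, w0   [[]-rule on 3 via w0Rw0]
7. ~(q & p), w0   [~<>-rule on 5 via w0Rw0]
8. ~q, w0   [->-rule on 6 (branches; this branch)]
9. ~p, w0   [~&-rule on 7 (branches; this branch)]
10. <>(q & p), w1   [<>-rule on 4: fresh world w1, w0Rw1]
11. ~p -> ~q, w1   [[]-rule on 3 via w0Rw1]
12. ~(q & p), w1   [~<>-rule on 5 via w0Rw1]
13. ~q, w1   [->-rule on 11 (branches; this branch)]
14. ~p, w1   [~&-rule on 12 (branches; this branch)]
15. q & p, w2   [<>-rule on 10: fresh world w2, w1Rw2]
16. q, w2   [&-rule on 15]
17. p, w2   [&-rule on 15]
18. ~p -> ~q, w2   [[]-rule on 3 via w0Rw2]
19. ~(q & p), w2   [~<>-rule on 5 via w0Rw2]
20. ~p, w2   [~&-rule on 19 (branches; this branch)]
Accessibility: w0Rw0, w0Rw1, w0Rw2, w1Rw1, w1Rw2, w2Rw2
Branch closes: p and ~p both at w2.
Every branch closes (one shown): unsatisfiable in S4, hence also in S5 (every S5-frame is an S4-frame).
T-tableau for the formula:
1. ~(<><>(q & p) -> <>(q & p)) & [](~p -> ~q), w0
2. ~(<><>(q & p) -> <>(q & p)), w0   [&-rule on 1]
3. [](~p -> ~q), w0   [&-rule on 1]
4. <><>(q & p), w0   [~->-rule on 2]
5. ~<>(q & p), w0   [~->-rule on 2]
6. ~p -> ~q, w0   [[]-rule on 3 via w0Rw0]
7. ~(q & p), w0   [~<>-rule on 5 via w0Rw0]
8. ~q, w0   [->-rule on 6 (branches; this branch)]
9. ~p, w0   [~&-rule on 7 (branches; this branch)]
10. <>(q & p), w1   [<>-rule on 4: fresh world w1, w0Rw1]
11. ~p -> ~q, w1   [[]-rule on 3 via w0Rw1]
12. ~(q & p), w1   [~<>-rule on 5 via w0Rw1]
13. ~q, w1   [->-rule on 11 (branches; this branch)]
14. ~p, w1   [~&-rule on 12 (branches; this branch)]
15. q & p, w2   [<>-rule on 10: fresh world w2, w1Rw2]
16. q, w2   [&-rule on 15]
17. p, w2   [&-rule on 15]
Accessibility: w0Rw0, w0Rw1, w1Rw1, w1Rw2, w2Rw2
Complete open branch: satisfiable in T, hence also in K (this T-model is also a K-model).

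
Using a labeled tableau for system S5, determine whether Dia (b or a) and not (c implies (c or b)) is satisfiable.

1. Dia (b or a) and not (c implies (c or b)), u
2. Dia (b or a), u
3. not (c implies (c or b)), u
4. c, u
5. not (c or b), u
6. not c, u
7. not b, u
Accessibility: uRu
Branch closes: c and not c both at u.
(One branch shown.) All branches close.

Unsatisfiable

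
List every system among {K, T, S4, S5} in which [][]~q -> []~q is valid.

T-tableau for the negation ~([][]~q -> []~q):
1. ~([][]~q -> []~q), 0
2. [][]~q, 0
3. ~[]~q, 0
4. []~q, 0
5. ~q, 0
6. q, 1
7. []~q, 1
8. ~q, 1
Accessibility: 0R0, 0R1, 1R1
Branch closes: q and ~q both at 1.
Every branch closes (one shown): valid in T, hence also in S4, S5 (every theorem of T is a theorem of S4 and S5).
K-tableau for the negation ~([][]~q -> []~q):
1. ~([][]~q -> []~q), 0
2. [][]~q, 0
3. ~[]~q, 0
4. q, 1
5. []~q, 1
Accessibility: 0R1
Complete open branch: countermodel on a K-frame, so not valid in K.

T, S4, S5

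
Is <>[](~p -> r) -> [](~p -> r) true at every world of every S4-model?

No, not valid

Tableau for the negation ~(<>[](~p -> r) -> [](~p -> r)):
1. ~(<>[](~p -> r) -> [](~p -> r)), w0
2. <>[](~p -> r), w0   [~->-rule on 1]
3. ~[](~p -> r), w0   [~->-rule on 1]
4. [](~p -> r), w1   [<>-rule on 2: fresh world w1, w0Rw1]
5. ~p -> r, w1   [[]-rule on 4 via w1Rw1]
6. r, w1   [->-rule on 5 (branches; this branch)]
7. ~(~p -> r), w2   [~[]-rule on 3: fresh world w2, w0Rw2]
8. ~p, w2   [~->-rule on 7]
9. ~r, w2   [~->-rule on 7]
Accessibility: w0Rw0, w0Rw1, w0Rw2, w1Rw1, w2Rw2
The negation has an open branch (countermodel exists).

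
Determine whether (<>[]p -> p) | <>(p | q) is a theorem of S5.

Valid in S5

Tableau for the negation ~((<>[]p -> p) | <>(p | q)):
1. ~((<>[]p -> p) | <>(p | q)), 0
2. ~(<>[]p -> p), 0
3. ~<>(p | q), 0
4. <>[]p, 0
5. ~p, 0
6. ~(p | q), 0
7. ~q, 0
8. []p, 1
9. ~(p | q), 1
10. ~p, 1
11. ~q, 1
12. p, 0
Accessibility: 0R0, 0R1, 1R0, 1R1
Branch closes: p and ~p both at 0.
Every branch of the negation's tableau closes; the branch above is one of them.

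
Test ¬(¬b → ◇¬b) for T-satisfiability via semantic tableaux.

1. ¬(¬b → ◇¬b), w0
2. ¬b, w0
3. ¬◇¬b, w0
4. b, w0
Accessibility: w0Rw0
Branch closes: b and ¬b both at w0.
Every branch closes; the branch above is one of them.

No, unsatisfiable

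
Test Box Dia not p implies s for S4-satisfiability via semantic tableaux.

1. Box Dia not p implies s, 0
2. s, 0
Accessibility: 0R0

Satisfiable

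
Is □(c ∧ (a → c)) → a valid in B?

Tableau for the negation ¬(□(c ∧ (a → c)) → a):
1. ¬(□(c ∧ (a → c)) → a), u
2. □(c ∧ (a → c)), u
3. ¬a, u
4. c ∧ (a → c), u
5. c, u
6. a → c, u
Accessibility: uRu
The negation has an open branch (countermodel exists).

Invalid (countermodel exists)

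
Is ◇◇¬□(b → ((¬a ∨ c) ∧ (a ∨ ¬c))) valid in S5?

No, not valid

Tableau for the negation ¬◇◇¬□(b → ((¬a ∨ c) ∧ (a ∨ ¬c))):
1. ¬◇◇¬□(b → ((¬a ∨ c) ∧ (a ∨ ¬c))), u
2. ¬◇¬□(b → ((¬a ∨ c) ∧ (a ∨ ¬c))), u   [¬◇-rule on 1 via uRu]
3. □(b → ((¬a ∨ c) ∧ (a ∨ ¬c))), u   [¬◇-rule on 2 via uRu]
4. b → ((¬a ∨ c) ∧ (a ∨ ¬c)), u   [□-rule on 3 via uRu]
5. (¬a ∨ c) ∧ (a ∨ ¬c), u   [→-rule on 4 (branches; this branch)]
6. ¬a ∨ c, u   [∧-rule on 5]
7. a ∨ ¬c, u   [∧-rule on 5]
8. c, u   [∨-rule on 6 (branches; this branch)]
9. a, u   [∨-rule on 7 (branches; this branch)]
Accessibility: uRu
The negation has an open branch (countermodel exists).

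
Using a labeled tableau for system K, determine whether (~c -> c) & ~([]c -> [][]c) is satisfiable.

Satisfiable (open branch found)

1. (~c -> c) & ~([]c -> [][]c), w0
2. ~c -> c, w0
3. ~([]c -> [][]c), w0
4. []c, w0
5. ~[][]c, w0
6. c, w0
7. ~[]c, w1
8. c, w1
9. ~c, w2
Accessibility: w0Rw1, w1Rw2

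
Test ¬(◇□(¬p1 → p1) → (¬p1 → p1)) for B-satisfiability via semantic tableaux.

1. ¬(◇□(¬p1 → p1) → (¬p1 → p1)), u
2. ◇□(¬p1 → p1), u
3. ¬(¬p1 → p1), u
4. ¬p1, u
5. □(¬p1 → p1), v
6. ¬p1 → p1, u
7. ¬p1 → p1, v
8. p1, u
Accessibility: uRu, uRv, vRu, vRv
Branch closes: p1 and ¬p1 both at u.
(One branch shown.) All branches close.

No, unsatisfiable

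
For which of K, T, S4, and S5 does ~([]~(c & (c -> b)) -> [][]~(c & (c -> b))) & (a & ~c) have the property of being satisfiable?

K, T

S4-tableau for the formula:
1. ~([]~(c & (c -> b)) -> [][]~(c & (c -> b))) & (a & ~c), w0
2. ~([]~(c & (c -> b)) -> [][]~(c & (c -> b))), w0   [&-rule on 1]
3. a & ~c, w0   [&-rule on 1]
4. []~(c & (c -> b)), w0   [~->-rule on 2]
5. ~[][]~(c & (c -> b)), w0   [~->-rule on 2]
6. a, w0   [&-rule on 3]
7. ~c, w0   [&-rule on 3]
8. ~(c & (c -> b)), w0   [[]-rule on 4 via w0Rw0]
9. ~[]~(c & (c -> b)), w1   [~[]-rule on 5: fresh world w1, w0Rw1]
10. ~(c & (c -> b)), w1   [[]-rule on 4 via w0Rw1]
11. ~(c -> b), w1   [~&-rule on 10 (branches; this branch)]
12. c, w1   [~->-rule on 11]
13. ~b, w1   [~->-rule on 11]
14. c & (c -> b), w2   [~[]-rule on 9: fresh world w2, w1Rw2]
15. c, w2   [&-rule on 14]
16. c -> b, w2   [&-rule on 14]
17. ~(c & (c -> b)), w2   [[]-rule on 4 via w0Rw2]
18. b, w2   [->-rule on 16 (branches; this branch)]
19. ~(c -> b), w2   [~&-rule on 17 (branches; this branch)]
20. ~b, w2   [~->-rule on 19]
Accessibility: w0Rw0, w0Rw1, w0Rw2, w1Rw1, w1Rw2, w2Rw2
Branch closes: b and ~b both at w2.
Every branch closes (one shown): unsatisfiable in S4, hence also in S5 (every S5-frame is an S4-frame).
T-tableau for the formula:
1. ~([]~(c & (c -> b)) -> [][]~(c & (c -> b))) & (a & ~c), w0
2. ~([]~(c & (c -> b)) -> [][]~(c & (c -> b))), w0   [&-rule on 1]
3. a & ~c, w0   [&-rule on 1]
4. []~(c & (c -> b)), w0   [~->-rule on 2]
5. ~[][]~(c & (c -> b)), w0   [~->-rule on 2]
6. a, w0   [&-rule on 3]
7. ~c, w0   [&-rule on 3]
8. ~(c & (c -> b)), w0   [[]-rule on 4 via w0Rw0]
9. ~[]~(c & (c -> b)), w1   [~[]-rule on 5: fresh world w1, w0Rw1]
10. ~(c & (c -> b)), w1   [[]-rule on 4 via w0Rw1]
11. ~(c -> b), w1   [~&-rule on 10 (branches; this branch)]
12. c, w1   [~->-rule on 11]
13. ~b, w1   [~->-rule on 11]
14. c & (c -> b), w2   [~[]-rule on 9: fresh world w2, w1Rw2]
15. c, w2   [&-rule on 14]
16. c -> b, w2   [&-rule on 14]
17. b, w2   [->-rule on 16 (branches; this branch)]
Accessibility: w0Rw0, w0Rw1, w1Rw1, w1Rw2, w2Rw2
Complete open branch: satisfiable in T, hence also in K (this T-model is also a K-model).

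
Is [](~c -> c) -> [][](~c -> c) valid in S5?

Yes, valid

Tableau for the negation ~([](~c -> c) -> [][](~c -> c)):
1. ~([](~c -> c) -> [][](~c -> c)), w0
2. [](~c -> c), w0
3. ~[][](~c -> c), w0
4. ~c -> c, w0
5. c, w0
6. ~[](~c -> c), w1
7. ~c -> c, w1
8. c, w1
9. ~(~c -> c), w2
10. ~c, w2
11. ~c -> c, w2
12. c, w2
Accessibility: w0Rw0, w0Rw1, w0Rw2, w1Rw0, w1Rw1, w1Rw2, w2Rw0, w2Rw1, w2Rw2
Branch closes: c and ~c both at w2.
All branches of the negation close; one closing branch shown above.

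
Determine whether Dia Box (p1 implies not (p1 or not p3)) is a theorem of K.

Tableau for the negation not Dia Box (p1 implies not (p1 or not p3)):
1. not Dia Box (p1 implies not (p1 or not p3)), 0
The negation has an open branch (countermodel exists).

No, not valid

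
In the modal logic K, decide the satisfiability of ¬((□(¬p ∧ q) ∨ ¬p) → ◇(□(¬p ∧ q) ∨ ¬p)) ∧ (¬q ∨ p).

1. ¬((□(¬p ∧ q) ∨ ¬p) → ◇(□(¬p ∧ q) ∨ ¬p)) ∧ (¬q ∨ p), w0
2. ¬((□(¬p ∧ q) ∨ ¬p) → ◇(□(¬p ∧ q) ∨ ¬p)), w0
3. ¬q ∨ p, w0
4. □(¬p ∧ q) ∨ ¬p, w0
5. ¬◇(□(¬p ∧ q) ∨ ¬p), w0
6. p, w0
7. □(¬p ∧ q), w0

Yes, satisfiable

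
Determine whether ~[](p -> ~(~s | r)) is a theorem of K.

Tableau for the negation [](p -> ~(~s | r)):
1. [](p -> ~(~s | r)), w0
The negation has an open branch (countermodel exists).

No, not valid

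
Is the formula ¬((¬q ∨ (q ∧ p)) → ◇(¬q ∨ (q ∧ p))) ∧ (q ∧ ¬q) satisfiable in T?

Unsatisfiable

1. ¬((¬q ∨ (q ∧ p)) → ◇(¬q ∨ (q ∧ p))) ∧ (q ∧ ¬q), w0
2. ¬((¬q ∨ (q ∧ p)) → ◇(¬q ∨ (q ∧ p))), w0   [∧-rule on 1]
3. q ∧ ¬q, w0   [∧-rule on 1]
4. ¬q ∨ (q ∧ p), w0   [¬→-rule on 2]
5. ¬◇(¬q ∨ (q ∧ p)), w0   [¬→-rule on 2]
6. q, w0   [∧-rule on 3]
7. ¬q, w0   [∧-rule on 3]
Accessibility: w0Rw0
Branch closes: q and ¬q both at w0.
All branches of the tableau close; one closing branch shown above.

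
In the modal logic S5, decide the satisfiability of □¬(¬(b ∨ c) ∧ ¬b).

1. □¬(¬(b ∨ c) ∧ ¬b), 0
2. ¬(¬(b ∨ c) ∧ ¬b), 0   [□-rule on 1 via 0R0]
3. b, 0   [¬∧-rule on 2 (branches; this branch)]
Accessibility: 0R0

Satisfiable (open branch found)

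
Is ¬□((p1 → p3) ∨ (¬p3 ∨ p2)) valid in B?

Tableau for the negation □((p1 → p3) ∨ (¬p3 ∨ p2)):
1. □((p1 → p3) ∨ (¬p3 ∨ p2)), 0
2. (p1 → p3) ∨ (¬p3 ∨ p2), 0
3. ¬p3 ∨ p2, 0
4. p2, 0
Accessibility: 0R0
The negation has an open branch (countermodel exists).

No, not valid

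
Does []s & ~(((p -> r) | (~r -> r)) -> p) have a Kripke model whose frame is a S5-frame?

1. []s & ~(((p -> r) | (~r -> r)) -> p), u
2. []s, u
3. ~(((p -> r) | (~r -> r)) -> p), u
4. (p -> r) | (~r -> r), u
5. ~p, u
6. s, u
7. ~r -> r, u
8. r, u
Accessibility: uRu

Yes, satisfiable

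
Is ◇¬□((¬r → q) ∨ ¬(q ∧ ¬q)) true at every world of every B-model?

Tableau for the negation ¬◇¬□((¬r → q) ∨ ¬(q ∧ ¬q)):
1. ¬◇¬□((¬r → q) ∨ ¬(q ∧ ¬q)), u
2. □((¬r → q) ∨ ¬(q ∧ ¬q)), u
3. (¬r → q) ∨ ¬(q ∧ ¬q), u
4. ¬(q ∧ ¬q), u
5. q, u
Accessibility: uRu
The negation has an open branch (countermodel exists).

Not valid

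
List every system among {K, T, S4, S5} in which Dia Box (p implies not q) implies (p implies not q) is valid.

S4-tableau for the negation not (Dia Box (p implies not q) implies (p implies not q)):
1. not (Dia Box (p implies not q) implies (p implies not q)), u
2. Dia Box (p implies not q), u   [neg-implies-rule on 1]
3. not (p implies not q), u   [neg-implies-rule on 1]
4. p, u   [neg-implies-rule on 3]
5. q, u   [neg-implies-rule on 3]
6. Box (p implies not q), v   [Dia-rule on 2: fresh world v, uRv]
7. p implies not q, v   [Box-rule on 6 via vRv]
8. not q, v   [implies-rule on 7 (branches; this branch)]
Accessibility: uRu, uRv, vRv
Complete open branch: countermodel on an S4-frame, so not valid in S4, nor in K, T (the same frame is also a K-frame and a T-frame).
S5-tableau for the negation not (Dia Box (p implies not q) implies (p implies not q)):
1. not (Dia Box (p implies not q) implies (p implies not q)), u
2. Dia Box (p implies not q), u   [neg-implies-rule on 1]
3. not (p implies not q), u   [neg-implies-rule on 1]
4. p, u   [neg-implies-rule on 3]
5. q, u   [neg-implies-rule on 3]
6. Box (p implies not q), v   [Dia-rule on 2: fresh world v, uRv]
7. p implies not q, u   [Box-rule on 6 via vRu]
8. p implies not q, v   [Box-rule on 6 via vRv]
9. not q, u   [implies-rule on 7 (branches; this branch)]
Accessibility: uRu, uRv, vRu, vRv
Branch closes: q and not q both at u.
Every branch closes (one shown): valid in S5.

S5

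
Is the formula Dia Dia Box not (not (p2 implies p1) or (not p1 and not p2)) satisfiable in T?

Satisfiable (open branch found)

1. Dia Dia Box not (not (p2 implies p1) or (not p1 and not p2)), 0
2. Dia Box not (not (p2 implies p1) or (not p1 and not p2)), 1
3. Box not (not (p2 implies p1) or (not p1 and not p2)), 2
4. not (not (p2 implies p1) or (not p1 and not p2)), 2
5. p2 implies p1, 2
6. not (not p1 and not p2), 2
7. p1, 2
8. p2, 2
Accessibility: 0R0, 0R1, 1R1, 1R2, 2R2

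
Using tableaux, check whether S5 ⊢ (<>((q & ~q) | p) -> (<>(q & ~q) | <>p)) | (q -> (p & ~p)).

Tableau for the negation ~((<>((q & ~q) | p) -> (<>(q & ~q) | <>p)) | (q -> (p & ~p))):
1. ~((<>((q & ~q) | p) -> (<>(q & ~q) | <>p)) | (q -> (p & ~p))), w0
2. ~(<>((q & ~q) | p) -> (<>(q & ~q) | <>p)), w0   [~|-rule on 1]
3. ~(q -> (p & ~p)), w0   [~|-rule on 1]
4. <>((q & ~q) | p), w0   [~->-rule on 2]
5. ~(<>(q & ~q) | <>p), w0   [~->-rule on 2]
6. q, w0   [~->-rule on 3]
7. ~(p & ~p), w0   [~->-rule on 3]
8. ~<>(q & ~q), w0   [~|-rule on 5]
9. ~<>p, w0   [~|-rule on 5]
10. ~(q & ~q), w0   [~<>-rule on 8 via w0Rw0]
11. ~p, w0   [~<>-rule on 9 via w0Rw0]
12. (q & ~q) | p, w1   [<>-rule on 4: fresh world w1, w0Rw1]
13. ~(q & ~q), w1   [~<>-rule on 8 via w0Rw1]
14. ~p, w1   [~<>-rule on 9 via w0Rw1]
15. q & ~q, w1   [|-rule on 12 (branches; this branch)]
16. q, w1   [&-rule on 15]
17. ~q, w1   [&-rule on 15]
Accessibility: w0Rw0, w0Rw1, w1Rw0, w1Rw1
Branch closes: q and ~q both at w1.
All branches of the negation close; one closing branch shown above.

Yes, valid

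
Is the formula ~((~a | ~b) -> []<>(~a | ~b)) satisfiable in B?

Unsatisfiable

1. ~((~a | ~b) -> []<>(~a | ~b)), w0
2. ~a | ~b, w0
3. ~[]<>(~a | ~b), w0
4. ~b, w0
5. ~<>(~a | ~b), w1
6. ~(~a | ~b), w0
7. a, w0
8. b, w0
Accessibility: w0Rw0, w0Rw1, w1Rw0, w1Rw1
Branch closes: b and ~b both at w0.
All branches of the tableau close; one closing branch shown above.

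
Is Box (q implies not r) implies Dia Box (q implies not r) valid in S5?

Tableau for the negation not (Box (q implies not r) implies Dia Box (q implies not r)):
1. not (Box (q implies not r) implies Dia Box (q implies not r)), 0
2. Box (q implies not r), 0
3. not Dia Box (q implies not r), 0
4. q implies not r, 0
5. not Box (q implies not r), 0
6. not r, 0
7. not (q implies not r), 1
8. q, 1
9. r, 1
10. q implies not r, 1
11. not Box (q implies not r), 1
12. not r, 1
Accessibility: 0R0, 0R1, 1R0, 1R1
Branch closes: r and not r both at 1.
Every branch of the negation's tableau closes; the branch above is one of them.

Yes, valid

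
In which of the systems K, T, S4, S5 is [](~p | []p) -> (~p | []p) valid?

T, S4, S5

K-tableau for the negation ~([](~p | []p) -> (~p | []p)):
1. ~([](~p | []p) -> (~p | []p)), w0
2. [](~p | []p), w0
3. ~(~p | []p), w0
4. p, w0
5. ~[]p, w0
6. ~p, w1
7. ~p | []p, w1
8. []p, w1
Accessibility: w0Rw1
Complete open branch: countermodel on a K-frame, so not valid in K.
T-tableau for the negation ~([](~p | []p) -> (~p | []p)):
1. ~([](~p | []p) -> (~p | []p)), w0
2. [](~p | []p), w0
3. ~(~p | []p), w0
4. p, w0
5. ~[]p, w0
6. ~p | []p, w0
7. []p, w0
8. ~p, w1
9. ~p | []p, w1
10. p, w1
Accessibility: w0Rw0, w0Rw1, w1Rw1
Branch closes: p and ~p both at w1.
Every branch closes (one shown): valid in T, hence also in S4, S5 (every theorem of T is a theorem of S4 and S5).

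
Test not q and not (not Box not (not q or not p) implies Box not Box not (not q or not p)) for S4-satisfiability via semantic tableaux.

1. not q and not (not Box not (not q or not p) implies Box not Box not (not q or not p)), u
2. not q, u
3. not (not Box not (not q or not p) implies Box not Box not (not q or not p)), u
4. not Box not (not q or not p), u
5. not Box not Box not (not q or not p), u
6. not q or not p, v
7. not p, v
8. Box not (not q or not p), w
9. not (not q or not p), w
10. q, w
11. p, w
Accessibility: uRu, uRv, uRw, vRv, wRw

Satisfiable (open branch found)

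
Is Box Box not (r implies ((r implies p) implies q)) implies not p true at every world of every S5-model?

Not valid

Tableau for the negation not (Box Box not (r implies ((r implies p) implies q)) implies not p):
1. not (Box Box not (r implies ((r implies p) implies q)) implies not p), u
2. Box Box not (r implies ((r implies p) implies q)), u
3. p, u
4. Box not (r implies ((r implies p) implies q)), u
5. not (r implies ((r implies p) implies q)), u
6. r, u
7. not ((r implies p) implies q), u
8. r implies p, u
9. not q, u
Accessibility: uRu
The negation has an open branch (countermodel exists).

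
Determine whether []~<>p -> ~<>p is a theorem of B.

Valid in B

Tableau for the negation ~([]~<>p -> ~<>p):
1. ~([]~<>p -> ~<>p), 0
2. []~<>p, 0
3. <>p, 0
4. ~<>p, 0
5. ~p, 0
6. p, 1
7. ~<>p, 1
8. ~p, 1
Accessibility: 0R0, 0R1, 1R0, 1R1
Branch closes: p and ~p both at 1.
All branches of the negation close; one closing branch shown above.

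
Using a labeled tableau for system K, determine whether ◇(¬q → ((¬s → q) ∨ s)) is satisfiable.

Satisfiable

1. ◇(¬q → ((¬s → q) ∨ s)), 0
2. ¬q → ((¬s → q) ∨ s), 1
3. (¬s → q) ∨ s, 1
4. s, 1
Accessibility: 0R1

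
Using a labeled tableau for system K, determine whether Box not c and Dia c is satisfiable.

1. Box not c and Dia c, u
2. Box not c, u
3. Dia c, u
4. c, v
5. not c, v
Accessibility: uRv
Branch closes: c and not c both at v.
All branches of the tableau close; one closing branch shown above.

No, unsatisfiable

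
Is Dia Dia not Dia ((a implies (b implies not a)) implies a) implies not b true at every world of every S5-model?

Invalid (countermodel exists)

Tableau for the negation not (Dia Dia not Dia ((a implies (b implies not a)) implies a) implies not b):
1. not (Dia Dia not Dia ((a implies (b implies not a)) implies a) implies not b), w0
2. Dia Dia not Dia ((a implies (b implies not a)) implies a), w0
3. b, w0
4. Dia not Dia ((a implies (b implies not a)) implies a), w1
5. not Dia ((a implies (b implies not a)) implies a), w2
6. not ((a implies (b implies not a)) implies a), w0
7. a implies (b implies not a), w0
8. not a, w0
9. not ((a implies (b implies not a)) implies a), w1
10. a implies (b implies not a), w1
11. not a, w1
12. not ((a implies (b implies not a)) implies a), w2
13. a implies (b implies not a), w2
14. not a, w2
15. b implies not a, w0
16. b implies not a, w1
17. b implies not a, w2
Accessibility: w0Rw0, w0Rw1, w0Rw2, w1Rw0, w1Rw1, w1Rw2, w2Rw0, w2Rw1, w2Rw2
The negation has an open branch (countermodel exists).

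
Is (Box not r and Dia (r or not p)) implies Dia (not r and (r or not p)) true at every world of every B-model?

Valid in B

Tableau for the negation not ((Box not r and Dia (r or not p)) implies Dia (not r and (r or not p))):
1. not ((Box not r and Dia (r or not p)) implies Dia (not r and (r or not p))), 0
2. Box not r and Dia (r or not p), 0
3. not Dia (not r and (r or not p)), 0
4. Box not r, 0
5. Dia (r or not p), 0
6. not (not r and (r or not p)), 0
7. not r, 0
8. not (r or not p), 0
9. p, 0
10. r or not p, 1
11. not (not r and (r or not p)), 1
12. not r, 1
13. not p, 1
14. not (r or not p), 1
15. p, 1
Accessibility: 0R0, 0R1, 1R0, 1R1
Branch closes: p and not p both at 1.
All branches of the negation close; one closing branch shown above.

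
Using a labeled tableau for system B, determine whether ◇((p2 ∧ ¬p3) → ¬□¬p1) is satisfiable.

1. ◇((p2 ∧ ¬p3) → ¬□¬p1), 0
2. (p2 ∧ ¬p3) → ¬□¬p1, 1   [◇-rule on 1: fresh world 1, 0R1]
3. ¬□¬p1, 1   [→-rule on 2 (branches; this branch)]
4. p1, 2   [¬□-rule on 3: fresh world 2, 1R2]
Accessibility: 0R0, 0R1, 1R0, 1R1, 1R2, 2R1, 2R2

Yes, satisfiable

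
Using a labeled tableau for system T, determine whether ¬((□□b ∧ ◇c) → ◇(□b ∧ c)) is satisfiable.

1. ¬((□□b ∧ ◇c) → ◇(□b ∧ c)), u
2. □□b ∧ ◇c, u
3. ¬◇(□b ∧ c), u
4. □□b, u
5. ◇c, u
6. ¬(□b ∧ c), u
7. □b, u
8. b, u
9. ¬□b, u
10. c, v
11. ¬(□b ∧ c), v
12. □b, v
13. b, v
14. ¬□b, v
15. ¬b, w
16. ¬(□b ∧ c), w
17. □b, w
18. b, w
Accessibility: uRu, uRv, uRw, vRv, wRw
Branch closes: b and ¬b both at w.
Every branch closes; the branch above is one of them.

Unsatisfiable (every branch closes)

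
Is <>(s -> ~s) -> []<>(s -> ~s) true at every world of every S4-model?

Invalid (countermodel exists)

Tableau for the negation ~(<>(s -> ~s) -> []<>(s -> ~s)):
1. ~(<>(s -> ~s) -> []<>(s -> ~s)), 0
2. <>(s -> ~s), 0
3. ~[]<>(s -> ~s), 0
4. s -> ~s, 1
5. ~s, 1
6. ~<>(s -> ~s), 2
7. ~(s -> ~s), 2
8. s, 2
Accessibility: 0R0, 0R1, 0R2, 1R1, 2R2
The negation has an open branch (countermodel exists).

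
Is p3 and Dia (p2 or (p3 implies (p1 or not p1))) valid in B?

Not valid

Tableau for the negation not (p3 and Dia (p2 or (p3 implies (p1 or not p1)))):
1. not (p3 and Dia (p2 or (p3 implies (p1 or not p1)))), 0
2. not p3, 0   [neg-and-rule on 1 (branches; this branch)]
Accessibility: 0R0
The negation has an open branch (countermodel exists).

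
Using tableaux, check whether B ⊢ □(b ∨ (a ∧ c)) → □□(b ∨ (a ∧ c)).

Tableau for the negation ¬(□(b ∨ (a ∧ c)) → □□(b ∨ (a ∧ c))):
1. ¬(□(b ∨ (a ∧ c)) → □□(b ∨ (a ∧ c))), u
2. □(b ∨ (a ∧ c)), u
3. ¬□□(b ∨ (a ∧ c)), u
4. b ∨ (a ∧ c), u
5. a ∧ c, u
6. a, u
7. c, u
8. ¬□(b ∨ (a ∧ c)), v
9. b ∨ (a ∧ c), v
10. a ∧ c, v
11. a, v
12. c, v
13. ¬(b ∨ (a ∧ c)), w
14. ¬b, w
15. ¬(a ∧ c), w
16. ¬c, w
Accessibility: uRu, uRv, vRu, vRv, vRw, wRv, wRw
The negation has an open branch (countermodel exists).

No, not valid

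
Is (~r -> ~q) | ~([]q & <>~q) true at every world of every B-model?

Valid in B

Tableau for the negation ~((~r -> ~q) | ~([]q & <>~q)):
1. ~((~r -> ~q) | ~([]q & <>~q)), 0
2. ~(~r -> ~q), 0   [~|-rule on 1]
3. []q & <>~q, 0   [~|-rule on 1]
4. ~r, 0   [~->-rule on 2]
5. q, 0   [~->-rule on 2]
6. []q, 0   [&-rule on 3]
7. <>~q, 0   [&-rule on 3]
8. ~q, 1   [<>-rule on 7: fresh world 1, 0R1]
9. q, 1   [[]-rule on 6 via 0R1]
Accessibility: 0R0, 0R1, 1R0, 1R1
Branch closes: q and ~q both at 1.
Every branch of the negation's tableau closes; the branch above is one of them.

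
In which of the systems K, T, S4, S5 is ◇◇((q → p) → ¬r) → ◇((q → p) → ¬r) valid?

T-tableau for the negation ¬(◇◇((q → p) → ¬r) → ◇((q → p) → ¬r)):
1. ¬(◇◇((q → p) → ¬r) → ◇((q → p) → ¬r)), w0
2. ◇◇((q → p) → ¬r), w0   [¬→-rule on 1]
3. ¬◇((q → p) → ¬r), w0   [¬→-rule on 1]
4. ¬((q → p) → ¬r), w0   [¬◇-rule on 3 via w0Rw0]
5. q → p, w0   [¬→-rule on 4]
6. r, w0   [¬→-rule on 4]
7. p, w0   [→-rule on 5 (branches; this branch)]
8. ◇((q → p) → ¬r), w1   [◇-rule on 2: fresh world w1, w0Rw1]
9. ¬((q → p) → ¬r), w1   [¬◇-rule on 3 via w0Rw1]
10. q → p, w1   [¬→-rule on 9]
11. r, w1   [¬→-rule on 9]
12. p, w1   [→-rule on 10 (branches; this branch)]
13. (q → p) → ¬r, w2   [◇-rule on 8: fresh world w2, w1Rw2]
14. ¬r, w2   [→-rule on 13 (branches; this branch)]
Accessibility: w0Rw0, w0Rw1, w1Rw1, w1Rw2, w2Rw2
Complete open branch: countermodel on a T-frame, so not valid in T, nor in K (the same frame is also a K-frame).
S4-tableau for the negation ¬(◇◇((q → p) → ¬r) → ◇((q → p) → ¬r)):
1. ¬(◇◇((q → p) → ¬r) → ◇((q → p) → ¬r)), w0
2. ◇◇((q → p) → ¬r), w0   [¬→-rule on 1]
3. ¬◇((q → p) → ¬r), w0   [¬→-rule on 1]
4. ¬((q → p) → ¬r), w0   [¬◇-rule on 3 via w0Rw0]
5. q → p, w0   [¬→-rule on 4]
6. r, w0   [¬→-rule on 4]
7. p, w0   [→-rule on 5 (branches; this branch)]
8. ◇((q → p) → ¬r), w1   [◇-rule on 2: fresh world w1, w0Rw1]
9. ¬((q → p) → ¬r), w1   [¬◇-rule on 3 via w0Rw1]
10. q → p, w1   [¬→-rule on 9]
11. r, w1   [¬→-rule on 9]
12. p, w1   [→-rule on 10 (branches; this branch)]
13. (q → p) → ¬r, w2   [◇-rule on 8: fresh world w2, w1Rw2]
14. ¬((q → p) → ¬r), w2   [¬◇-rule on 3 via w0Rw2]
15. q → p, w2   [¬→-rule on 14]
16. r, w2   [¬→-rule on 14]
17. ¬(q → p), w2   [→-rule on 13 (branches; this branch)]
18. q, w2   [¬→-rule on 17]
19. ¬p, w2   [¬→-rule on 17]
20. p, w2   [→-rule on 15 (branches; this branch)]
Accessibility: w0Rw0, w0Rw1, w0Rw2, w1Rw1, w1Rw2, w2Rw2
Branch closes: p and ¬p both at w2.
Every branch closes (one shown): valid in S4, hence also in S5 (every theorem of S4 is a theorem of S5).

S4, S5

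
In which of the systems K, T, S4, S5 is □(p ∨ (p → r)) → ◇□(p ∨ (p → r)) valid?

K-tableau for the negation ¬(□(p ∨ (p → r)) → ◇□(p ∨ (p → r))):
1. ¬(□(p ∨ (p → r)) → ◇□(p ∨ (p → r))), w0
2. □(p ∨ (p → r)), w0
3. ¬◇□(p ∨ (p → r)), w0
Complete open branch: countermodel on a K-frame, so not valid in K.
T-tableau for the negation ¬(□(p ∨ (p → r)) → ◇□(p ∨ (p → r))):
1. ¬(□(p ∨ (p → r)) → ◇□(p ∨ (p → r))), w0
2. □(p ∨ (p → r)), w0
3. ¬◇□(p ∨ (p → r)), w0
4. p ∨ (p → r), w0
5. ¬□(p ∨ (p → r)), w0
6. p → r, w0
7. r, w0
8. ¬(p ∨ (p → r)), w1
9. ¬p, w1
10. ¬(p → r), w1
11. p, w1
12. ¬r, w1
Accessibility: w0Rw0, w0Rw1, w1Rw1
Branch closes: p and ¬p both at w1.
Every branch closes (one shown): valid in T, hence also in S4, S5 (every theorem of T is a theorem of S4 and S5).

T, S4, S5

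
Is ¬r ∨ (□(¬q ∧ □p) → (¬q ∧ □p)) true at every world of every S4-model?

Tableau for the negation ¬(¬r ∨ (□(¬q ∧ □p) → (¬q ∧ □p))):
1. ¬(¬r ∨ (□(¬q ∧ □p) → (¬q ∧ □p))), w0
2. r, w0   [¬∨-rule on 1]
3. ¬(□(¬q ∧ □p) → (¬q ∧ □p)), w0   [¬∨-rule on 1]
4. □(¬q ∧ □p), w0   [¬→-rule on 3]
5. ¬(¬q ∧ □p), w0   [¬→-rule on 3]
6. ¬q ∧ □p, w0   [□-rule on 4 via w0Rw0]
7. ¬q, w0   [∧-rule on 6]
8. □p, w0   [∧-rule on 6]
9. p, w0   [□-rule on 8 via w0Rw0]
10. ¬□p, w0   [¬∧-rule on 5 (branches; this branch)]
11. ¬p, w1   [¬□-rule on 10: fresh world w1, w0Rw1]
12. ¬q ∧ □p, w1   [□-rule on 4 via w0Rw1]
13. ¬q, w1   [∧-rule on 12]
14. □p, w1   [∧-rule on 12]
15. p, w1   [□-rule on 8 via w0Rw1]
Accessibility: w0Rw0, w0Rw1, w1Rw1
Branch closes: p and ¬p both at w1.
All branches of the negation close; one closing branch shown above.

Valid in S4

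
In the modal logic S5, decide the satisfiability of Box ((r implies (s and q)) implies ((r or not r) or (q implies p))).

1. Box ((r implies (s and q)) implies ((r or not r) or (q implies p))), 0
2. (r implies (s and q)) implies ((r or not r) or (q implies p)), 0
3. (r or not r) or (q implies p), 0
4. q implies p, 0
5. p, 0
Accessibility: 0R0

Satisfiable (open branch found)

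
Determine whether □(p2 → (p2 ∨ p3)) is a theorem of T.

Tableau for the negation ¬□(p2 → (p2 ∨ p3)):
1. ¬□(p2 → (p2 ∨ p3)), w0
2. ¬(p2 → (p2 ∨ p3)), w1
3. p2, w1
4. ¬(p2 ∨ p3), w1
5. ¬p2, w1
6. ¬p3, w1
Accessibility: w0Rw0, w0Rw1, w1Rw1
Branch closes: p2 and ¬p2 both at w1.
All branches of the negation close; one closing branch shown above.

Yes, valid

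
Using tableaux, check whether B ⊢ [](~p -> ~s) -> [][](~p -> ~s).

Tableau for the negation ~([](~p -> ~s) -> [][](~p -> ~s)):
1. ~([](~p -> ~s) -> [][](~p -> ~s)), u
2. [](~p -> ~s), u   [~->-rule on 1]
3. ~[][](~p -> ~s), u   [~->-rule on 1]
4. ~p -> ~s, u   [[]-rule on 2 via uRu]
5. ~s, u   [->-rule on 4 (branches; this branch)]
6. ~[](~p -> ~s), v   [~[]-rule on 3: fresh world v, uRv]
7. ~p -> ~s, v   [[]-rule on 2 via uRv]
8. ~s, v   [->-rule on 7 (branches; this branch)]
9. ~(~p -> ~s), w   [~[]-rule on 6: fresh world w, vRw]
10. ~p, w   [~->-rule on 9]
11. s, w   [~->-rule on 9]
Accessibility: uRu, uRv, vRu, vRv, vRw, wRv, wRw
The negation has an open branch (countermodel exists).

Invalid (countermodel exists)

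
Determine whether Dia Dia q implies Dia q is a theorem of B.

Tableau for the negation not (Dia Dia q implies Dia q):
1. not (Dia Dia q implies Dia q), w0
2. Dia Dia q, w0   [neg-implies-rule on 1]
3. not Dia q, w0   [neg-implies-rule on 1]
4. not q, w0   [neg-Dia-rule on 3 via w0Rw0]
5. Dia q, w1   [Dia-rule on 2: fresh world w1, w0Rw1]
6. not q, w1   [neg-Dia-rule on 3 via w0Rw1]
7. q, w2   [Dia-rule on 5: fresh world w2, w1Rw2]
Accessibility: w0Rw0, w0Rw1, w1Rw0, w1Rw1, w1Rw2, w2Rw1, w2Rw2
The negation has an open branch (countermodel exists).

Invalid (countermodel exists)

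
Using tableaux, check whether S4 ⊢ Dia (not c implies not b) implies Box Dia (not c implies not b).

Tableau for the negation not (Dia (not c implies not b) implies Box Dia (not c implies not b)):
1. not (Dia (not c implies not b) implies Box Dia (not c implies not b)), 0
2. Dia (not c implies not b), 0
3. not Box Dia (not c implies not b), 0
4. not c implies not b, 1
5. not b, 1
6. not Dia (not c implies not b), 2
7. not (not c implies not b), 2
8. not c, 2
9. b, 2
Accessibility: 0R0, 0R1, 0R2, 1R1, 2R2
The negation has an open branch (countermodel exists).

Not valid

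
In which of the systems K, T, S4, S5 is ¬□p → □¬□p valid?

S5

S5-tableau for the negation ¬(¬□p → □¬□p):
1. ¬(¬□p → □¬□p), u
2. ¬□p, u
3. ¬□¬□p, u
4. ¬p, v
5. □p, w
6. p, u
7. p, v
Accessibility: uRu, uRv, uRw, vRu, vRv, vRw, wRu, wRv, wRw
Branch closes: p and ¬p both at v.
Every branch closes (one shown): valid in S5.
S4-tableau for the negation ¬(¬□p → □¬□p):
1. ¬(¬□p → □¬□p), u
2. ¬□p, u
3. ¬□¬□p, u
4. ¬p, v
5. □p, w
6. p, w
Accessibility: uRu, uRv, uRw, vRv, wRw
Complete open branch: countermodel on an S4-frame, so not valid in S4, nor in K, T (the same frame is also a K-frame and a T-frame).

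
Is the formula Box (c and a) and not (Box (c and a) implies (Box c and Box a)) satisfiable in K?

No, unsatisfiable

1. Box (c and a) and not (Box (c and a) implies (Box c and Box a)), 0
2. Box (c and a), 0
3. not (Box (c and a) implies (Box c and Box a)), 0
4. not (Box c and Box a), 0
5. not Box a, 0
6. not a, 1
7. c and a, 1
8. c, 1
9. a, 1
Accessibility: 0R1
Branch closes: a and not a both at 1.
All branches of the tableau close; one closing branch shown above.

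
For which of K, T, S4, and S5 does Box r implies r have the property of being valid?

T, S4, S5

T-tableau for the negation not (Box r implies r):
1. not (Box r implies r), w0
2. Box r, w0   [neg-implies-rule on 1]
3. not r, w0   [neg-implies-rule on 1]
4. r, w0   [Box-rule on 2 via w0Rw0]
Accessibility: w0Rw0
Branch closes: r and not r both at w0.
Every branch closes (one shown): valid in T, hence also in S4, S5 (every theorem of T is a theorem of S4 and S5).
K-tableau for the negation not (Box r implies r):
1. not (Box r implies r), w0
2. Box r, w0   [neg-implies-rule on 1]
3. not r, w0   [neg-implies-rule on 1]
Complete open branch: countermodel on a K-frame, so not valid in K.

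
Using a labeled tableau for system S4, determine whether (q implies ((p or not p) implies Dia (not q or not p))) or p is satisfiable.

1. (q implies ((p or not p) implies Dia (not q or not p))) or p, w0
2. p, w0
Accessibility: w0Rw0

Satisfiable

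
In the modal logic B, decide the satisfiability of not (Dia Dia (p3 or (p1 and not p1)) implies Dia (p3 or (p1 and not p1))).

Satisfiable (open branch found)

1. not (Dia Dia (p3 or (p1 and not p1)) implies Dia (p3 or (p1 and not p1))), 0
2. Dia Dia (p3 or (p1 and not p1)), 0   [neg-implies-rule on 1]
3. not Dia (p3 or (p1 and not p1)), 0   [neg-implies-rule on 1]
4. not (p3 or (p1 and not p1)), 0   [neg-Dia-rule on 3 via 0R0]
5. not p3, 0   [neg-or-rule on 4]
6. not (p1 and not p1), 0   [neg-or-rule on 4]
7. p1, 0   [neg-and-rule on 6 (branches; this branch)]
8. Dia (p3 or (p1 and not p1)), 1   [Dia-rule on 2: fresh world 1, 0R1]
9. not (p3 or (p1 and not p1)), 1   [neg-Dia-rule on 3 via 0R1]
10. not p3, 1   [neg-or-rule on 9]
11. not (p1 and not p1), 1   [neg-or-rule on 9]
12. p1, 1   [neg-and-rule on 11 (branches; this branch)]
13. p3 or (p1 and not p1), 2   [Dia-rule on 8: fresh world 2, 1R2]
14. p3, 2   [or-rule on 13 (branches; this branch)]
Accessibility: 0R0, 0R1, 1R0, 1R1, 1R2, 2R1, 2R2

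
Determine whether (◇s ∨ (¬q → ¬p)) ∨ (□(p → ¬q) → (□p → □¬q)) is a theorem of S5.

Yes, valid

Tableau for the negation ¬((◇s ∨ (¬q → ¬p)) ∨ (□(p → ¬q) → (□p → □¬q))):
1. ¬((◇s ∨ (¬q → ¬p)) ∨ (□(p → ¬q) → (□p → □¬q))), u
2. ¬(◇s ∨ (¬q → ¬p)), u
3. ¬(□(p → ¬q) → (□p → □¬q)), u
4. ¬◇s, u
5. ¬(¬q → ¬p), u
6. □(p → ¬q), u
7. ¬(□p → □¬q), u
8. ¬q, u
9. p, u
10. □p, u
11. ¬□¬q, u
12. ¬s, u
13. p → ¬q, u
14. q, v
15. ¬s, v
16. p → ¬q, v
17. p, v
18. ¬q, v
Accessibility: uRu, uRv, vRu, vRv
Branch closes: q and ¬q both at v.
All branches of the negation close; one closing branch shown above.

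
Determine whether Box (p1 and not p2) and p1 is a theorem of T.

Tableau for the negation not (Box (p1 and not p2) and p1):
1. not (Box (p1 and not p2) and p1), u
2. not p1, u
Accessibility: uRu
The negation has an open branch (countermodel exists).

No, not valid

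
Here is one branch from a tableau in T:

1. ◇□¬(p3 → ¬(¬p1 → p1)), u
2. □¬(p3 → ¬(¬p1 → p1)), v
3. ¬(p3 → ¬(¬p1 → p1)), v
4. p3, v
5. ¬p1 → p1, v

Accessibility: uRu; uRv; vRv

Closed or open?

Open

No world carries both an atom and its negation.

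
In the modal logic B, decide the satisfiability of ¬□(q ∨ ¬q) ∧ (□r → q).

Unsatisfiable (every branch closes)

1. ¬□(q ∨ ¬q) ∧ (□r → q), w0
2. ¬□(q ∨ ¬q), w0
3. □r → q, w0
4. q, w0
5. ¬(q ∨ ¬q), w1
6. ¬q, w1
7. q, w1
Accessibility: w0Rw0, w0Rw1, w1Rw0, w1Rw1
Branch closes: q and ¬q both at w1.
(One branch shown.) All branches close.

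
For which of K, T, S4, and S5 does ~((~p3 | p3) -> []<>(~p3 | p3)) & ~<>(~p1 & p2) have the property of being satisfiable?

K

K-tableau for the formula:
1. ~((~p3 | p3) -> []<>(~p3 | p3)) & ~<>(~p1 & p2), u
2. ~((~p3 | p3) -> []<>(~p3 | p3)), u   [&-rule on 1]
3. ~<>(~p1 & p2), u   [&-rule on 1]
4. ~p3 | p3, u   [~->-rule on 2]
5. ~[]<>(~p3 | p3), u   [~->-rule on 2]
6. p3, u   [|-rule on 4 (branches; this branch)]
7. ~<>(~p3 | p3), v   [~[]-rule on 5: fresh world v, uRv]
8. ~(~p1 & p2), v   [~<>-rule on 3 via uRv]
9. ~p2, v   [~&-rule on 8 (branches; this branch)]
Accessibility: uRv
Complete open branch: satisfiable in K.
T-tableau for the formula:
1. ~((~p3 | p3) -> []<>(~p3 | p3)) & ~<>(~p1 & p2), u
2. ~((~p3 | p3) -> []<>(~p3 | p3)), u   [&-rule on 1]
3. ~<>(~p1 & p2), u   [&-rule on 1]
4. ~p3 | p3, u   [~->-rule on 2]
5. ~[]<>(~p3 | p3), u   [~->-rule on 2]
6. ~(~p1 & p2), u   [~<>-rule on 3 via uRu]
7. p3, u   [|-rule on 4 (branches; this branch)]
8. ~p2, u   [~&-rule on 6 (branches; this branch)]
9. ~<>(~p3 | p3), v   [~[]-rule on 5: fresh world v, uRv]
10. ~(~p1 & p2), v   [~<>-rule on 3 via uRv]
11. ~(~p3 | p3), v   [~<>-rule on 9 via vRv]
12. p3, v   [~|-rule on 11]
13. ~p3, v   [~|-rule on 11]
Accessibility: uRu, uRv, vRv
Branch closes: p3 and ~p3 both at v.
Every branch closes (one shown): unsatisfiable in T, hence also in S4, S5 (every S4/S5-frame is a T-frame).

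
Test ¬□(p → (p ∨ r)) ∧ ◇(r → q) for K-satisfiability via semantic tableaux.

1. ¬□(p → (p ∨ r)) ∧ ◇(r → q), u
2. ¬□(p → (p ∨ r)), u   [∧-rule on 1]
3. ◇(r → q), u   [∧-rule on 1]
4. ¬(p → (p ∨ r)), v   [¬□-rule on 2: fresh world v, uRv]
5. p, v   [¬→-rule on 4]
6. ¬(p ∨ r), v   [¬→-rule on 4]
7. ¬p, v   [¬∨-rule on 6]
8. ¬r, v   [¬∨-rule on 6]
Accessibility: uRv
Branch closes: p and ¬p both at v.
All branches of the tableau close; one closing branch shown above.

No, unsatisfiable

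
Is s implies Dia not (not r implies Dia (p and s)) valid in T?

Tableau for the negation not (s implies Dia not (not r implies Dia (p and s))):
1. not (s implies Dia not (not r implies Dia (p and s))), 0
2. s, 0
3. not Dia not (not r implies Dia (p and s)), 0
4. not r implies Dia (p and s), 0
5. Dia (p and s), 0
6. p and s, 1
7. p, 1
8. s, 1
9. not r implies Dia (p and s), 1
10. Dia (p and s), 1
11. p and s, 2
12. p, 2
13. s, 2
Accessibility: 0R0, 0R1, 1R1, 1R2, 2R2
The negation has an open branch (countermodel exists).

No, not valid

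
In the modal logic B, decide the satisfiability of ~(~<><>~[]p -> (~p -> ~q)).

No, unsatisfiable

1. ~(~<><>~[]p -> (~p -> ~q)), w0
2. ~<><>~[]p, w0
3. ~(~p -> ~q), w0
4. ~p, w0
5. q, w0
6. ~<>~[]p, w0
7. []p, w0
8. p, w0
Accessibility: w0Rw0
Branch closes: p and ~p both at w0.
Every branch closes; the branch above is one of them.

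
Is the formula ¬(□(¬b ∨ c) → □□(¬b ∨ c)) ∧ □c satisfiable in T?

1. ¬(□(¬b ∨ c) → □□(¬b ∨ c)) ∧ □c, w0
2. ¬(□(¬b ∨ c) → □□(¬b ∨ c)), w0
3. □c, w0
4. □(¬b ∨ c), w0
5. ¬□□(¬b ∨ c), w0
6. c, w0
7. ¬b ∨ c, w0
8. ¬□(¬b ∨ c), w1
9. c, w1
10. ¬b ∨ c, w1
11. ¬(¬b ∨ c), w2
12. b, w2
13. ¬c, w2
Accessibility: w0Rw0, w0Rw1, w1Rw1, w1Rw2, w2Rw2

Satisfiable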